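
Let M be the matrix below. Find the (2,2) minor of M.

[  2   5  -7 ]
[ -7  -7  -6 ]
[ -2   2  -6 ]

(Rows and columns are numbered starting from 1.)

The minor is -26.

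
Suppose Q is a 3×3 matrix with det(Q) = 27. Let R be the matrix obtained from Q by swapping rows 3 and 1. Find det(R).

Swapping two rows multiplies the determinant by −1.
det(R) = (-1)·(27) = -27

det(R) = -27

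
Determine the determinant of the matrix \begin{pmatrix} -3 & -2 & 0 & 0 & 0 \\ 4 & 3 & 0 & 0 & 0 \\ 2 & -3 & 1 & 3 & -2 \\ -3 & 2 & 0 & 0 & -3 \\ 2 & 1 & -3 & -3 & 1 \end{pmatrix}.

The matrix is block lower-triangular with a 2×2 block and a 3×3 block on the diagonal, so its determinant equals the product of the determinants of the diagonal blocks.
det of the 2×2 block = -1
det of the 3×3 block = 18
det = (-1)·(18) = -18

-18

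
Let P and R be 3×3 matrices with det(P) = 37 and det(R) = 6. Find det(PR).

det(PR) = det(P)·det(R) = (37)·(6) = 222

|PR| = 222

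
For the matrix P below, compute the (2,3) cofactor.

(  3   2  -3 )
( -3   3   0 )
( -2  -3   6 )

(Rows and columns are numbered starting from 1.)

Delete row 2 and column 3; the remaining 2×2 submatrix is [3 2; -2 -3].
Its determinant is 3·(-3) − 2·(-2) = -5.
The cofactor carries sign (−1)^(2+3) = −1, so C_{2,3} = −(-5) = 5.

5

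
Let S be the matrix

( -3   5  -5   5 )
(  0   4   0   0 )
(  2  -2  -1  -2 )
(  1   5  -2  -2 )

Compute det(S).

Expand along row 2 (it has 3 zeros):
  + (4) · M_22   where M_22 = det([-3 -5 5; 2 -1 -2; 1 -2 -2]) = -19
det = (+1)·(4)·(-19) = -76

|S| = -76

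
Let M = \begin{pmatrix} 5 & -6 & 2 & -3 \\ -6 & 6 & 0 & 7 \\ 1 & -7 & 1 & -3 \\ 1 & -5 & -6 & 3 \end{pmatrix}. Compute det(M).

det(M) = 1109

Expand along row 2 (it has 1 zero):
  − (-6) · M_21   where M_21 = det([-6 2 -3; -7 1 -3; -5 -6 3]) = 21
  + (6) · M_22   where M_22 = det([5 2 -3; 1 1 -3; 1 -6 3]) = -66
  + (7) · M_24   where M_24 = det([5 -6 2; 1 -7 1; 1 -5 -6]) = 197
det = (-1)·(-6)·(21) + (+1)·(6)·(-66) + (+1)·(7)·(197) = 1109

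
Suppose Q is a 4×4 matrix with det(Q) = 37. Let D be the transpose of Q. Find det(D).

The determinant is 37.

det(Qᵀ) = det(Q).
det(D) = (1)·(37) = 37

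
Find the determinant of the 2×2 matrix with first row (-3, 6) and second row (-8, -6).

66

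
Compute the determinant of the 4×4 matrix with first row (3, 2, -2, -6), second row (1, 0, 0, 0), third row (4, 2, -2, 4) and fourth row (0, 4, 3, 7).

140

Expand along row 2 (it has 3 zeros):
  − (1) · M_21   where M_21 = det([2 -2 -6; 2 -2 4; 4 3 7]) = -140
det = (-1)·(1)·(-140) = 140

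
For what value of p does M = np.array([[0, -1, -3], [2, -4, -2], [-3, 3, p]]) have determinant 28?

p = 8

Expanding along the row containing p, det(M) is linear in p: det(M) = (2)·p + (12).
Set (2)·p + (12) = 28  ⇒  (2)·p = 16  ⇒  p = 8.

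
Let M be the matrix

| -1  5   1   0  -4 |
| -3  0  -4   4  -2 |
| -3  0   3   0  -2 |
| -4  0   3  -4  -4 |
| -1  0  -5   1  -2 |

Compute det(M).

Expand along column 2 (it has 4 zeros):
  − (5) · M_12   where M_12 = det([-3 -4 4 -2; -3 3 0 -2; -4 3 -4 -4; -1 -5 1 -2]) = -60
det = (-1)·(5)·(-60) = 300

|M| = 300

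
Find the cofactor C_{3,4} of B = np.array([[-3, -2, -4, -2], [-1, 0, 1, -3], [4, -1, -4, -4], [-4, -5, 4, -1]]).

35

Delete row 3 and column 4; the remaining 3×3 submatrix is [-3 -2 -4; -1 0 1; -4 -5 4].
Its determinant is -35.
The cofactor carries sign (−1)^(3+4) = −1, so C_{3,4} = −(-35) = 35.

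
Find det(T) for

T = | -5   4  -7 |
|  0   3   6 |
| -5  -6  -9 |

-270

Expand along row 2:
  + 3 · |-5 -7; -5 -9| = 3·(45 − 35) = 30
  − 6 · |-5 4; -5 -6| = −6·(30 − (-20)) = -300
Sum: (30) + (-300) = -270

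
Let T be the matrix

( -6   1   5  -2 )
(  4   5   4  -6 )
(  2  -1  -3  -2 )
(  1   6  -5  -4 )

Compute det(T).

Expand along row 1:
  + (-6) · M_11   where M_11 = det([5 4 -6; -1 -3 -2; 6 -5 -4]) = -192
  − (1) · M_12   where M_12 = det([4 4 -6; 2 -3 -2; 1 -5 -4]) = 74
  + (5) · M_13   where M_13 = det([4 5 -6; 2 -1 -2; 1 6 -4]) = 16
  − (-2) · M_14   where M_14 = det([4 5 4; 2 -1 -3; 1 6 -5]) = 179
det = (+1)·(-6)·(-192) + (-1)·(1)·(74) + (+1)·(5)·(16) + (-1)·(-2)·(179) = 1516

det(T) = 1516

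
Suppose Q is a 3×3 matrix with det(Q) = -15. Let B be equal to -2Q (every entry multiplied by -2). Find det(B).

For a 3×3 matrix, det(-2Q) = (-2)^3·det(Q) = -8·det(Q).
det(B) = (-8)·(-15) = 120

The determinant is 120.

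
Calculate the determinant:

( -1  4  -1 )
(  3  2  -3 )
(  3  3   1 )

Expand along column 1:
  + (-1) · |2 -3; 3 1| = (-1)·(2 − (-9)) = -11
  − 3 · |4 -1; 3 1| = −3·(4 − (-3)) = -21
  + 3 · |4 -1; 2 -3| = 3·(-12 − (-2)) = -30
Sum: (-11) + (-21) + (-30) = -62

-62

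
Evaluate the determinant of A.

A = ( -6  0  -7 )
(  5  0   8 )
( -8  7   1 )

Expand along column 2:
  − 7 · |-6 -7; 5 8| = −7·(-48 − (-35)) = 91

91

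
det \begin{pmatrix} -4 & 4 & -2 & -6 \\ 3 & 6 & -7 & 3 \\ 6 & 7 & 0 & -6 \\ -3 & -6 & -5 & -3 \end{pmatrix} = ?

5544

Expand along row 3 (it has 1 zero):
  + (6) · M_31   where M_31 = det([4 -2 -6; 6 -7 3; -6 -5 -3]) = 576
  − (7) · M_32   where M_32 = det([-4 -2 -6; 3 -7 3; -3 -5 -3]) = 72
  − (-6) · M_34   where M_34 = det([-4 4 -2; 3 6 -7; -3 -6 -5]) = 432
det = (+1)·(6)·(576) + (-1)·(7)·(72) + (-1)·(-6)·(432) = 5544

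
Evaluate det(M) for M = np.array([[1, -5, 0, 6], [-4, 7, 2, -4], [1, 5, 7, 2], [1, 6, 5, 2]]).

Expand along row 1 (it has 1 zero):
  + (1) · M_11   where M_11 = det([7 2 -4; 5 7 2; 6 5 2]) = 100
  − (-5) · M_12   where M_12 = det([-4 2 -4; 1 7 2; 1 5 2]) = -8
  − (6) · M_14   where M_14 = det([-4 7 2; 1 5 7; 1 6 5]) = 84
det = (+1)·(1)·(100) + (-1)·(-5)·(-8) + (-1)·(6)·(84) = -444

|M| = -444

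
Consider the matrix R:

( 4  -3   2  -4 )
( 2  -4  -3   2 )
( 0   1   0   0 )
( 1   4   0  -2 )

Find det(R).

The determinant is -24.

Expand along row 3 (it has 3 zeros):
  − (1) · M_32   where M_32 = det([4 2 -4; 2 -3 2; 1 0 -2]) = 24
det = (-1)·(1)·(24) = -24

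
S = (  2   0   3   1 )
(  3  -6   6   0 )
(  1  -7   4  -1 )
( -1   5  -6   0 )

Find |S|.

Expand along column 4 (it has 2 zeros):
  − (1) · M_14   where M_14 = det([3 -6 6; 1 -7 4; -1 5 -6]) = 42
  − (-1) · M_34   where M_34 = det([2 0 3; 3 -6 6; -1 5 -6]) = 39
det = (-1)·(1)·(42) + (-1)·(-1)·(39) = -3

-3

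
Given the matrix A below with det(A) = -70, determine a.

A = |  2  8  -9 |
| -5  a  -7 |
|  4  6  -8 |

Expanding along the column containing a, det(A) is linear in a: det(A) = (20)·a + (-190).
Set (20)·a + (-190) = -70  ⇒  (20)·a = 120  ⇒  a = 6.

6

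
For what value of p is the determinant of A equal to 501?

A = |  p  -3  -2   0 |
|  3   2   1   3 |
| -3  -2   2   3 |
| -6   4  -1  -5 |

p = -8

Expanding along the row containing p, det(A) is linear in p: det(A) = (-30)·p + (261).
Set (-30)·p + (261) = 501  ⇒  (-30)·p = 240  ⇒  p = -8.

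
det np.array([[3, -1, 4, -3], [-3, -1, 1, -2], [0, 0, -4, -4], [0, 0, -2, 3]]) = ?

120

The matrix is block upper-triangular with a 2×2 block and a 2×2 block on the diagonal, so its determinant equals the product of the determinants of the diagonal blocks.
det of the 2×2 block = -6
det of the 2×2 block = -20
det = (-6)·(-20) = 120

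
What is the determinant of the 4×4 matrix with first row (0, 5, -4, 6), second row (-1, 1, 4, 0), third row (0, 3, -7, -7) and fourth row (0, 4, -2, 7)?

13

Expand along column 1 (it has 3 zeros):
  − (-1) · M_21   where M_21 = det([5 -4 6; 3 -7 -7; 4 -2 7]) = 13
det = (-1)·(-1)·(13) = 13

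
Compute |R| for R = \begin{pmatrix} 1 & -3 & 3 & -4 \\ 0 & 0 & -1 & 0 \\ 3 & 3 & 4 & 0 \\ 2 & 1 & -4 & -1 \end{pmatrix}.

|R| = 0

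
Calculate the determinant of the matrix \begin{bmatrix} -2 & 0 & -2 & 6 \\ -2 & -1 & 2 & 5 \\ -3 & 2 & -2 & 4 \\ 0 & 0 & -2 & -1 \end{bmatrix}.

-46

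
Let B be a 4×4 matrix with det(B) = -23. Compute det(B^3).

det(B^3) = (det B)^3 = (-23)^3 = -12167

-12167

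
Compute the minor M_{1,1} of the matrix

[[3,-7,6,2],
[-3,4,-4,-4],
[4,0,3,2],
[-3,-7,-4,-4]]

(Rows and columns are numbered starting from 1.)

Delete row 1 and column 1; the remaining 3×3 submatrix is [4 -4 -4; 0 3 2; -7 -4 -4].
Its determinant is -44.

The minor is -44.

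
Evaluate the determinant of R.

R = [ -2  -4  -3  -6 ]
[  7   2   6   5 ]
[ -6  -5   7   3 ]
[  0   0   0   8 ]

Expand along row 4 (it has 3 zeros):
  + (8) · M_44   where M_44 = det([-2 -4 -3; 7 2 6; -6 -5 7]) = 321
det = (+1)·(8)·(321) = 2568

|R| = 2568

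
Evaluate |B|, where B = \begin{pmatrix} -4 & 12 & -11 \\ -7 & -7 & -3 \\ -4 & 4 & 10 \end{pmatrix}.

The determinant is 1832.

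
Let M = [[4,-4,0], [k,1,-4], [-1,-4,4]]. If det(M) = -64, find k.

Expanding along the column containing k, det(M) is linear in k: det(M) = (16)·k + (-64).
Set (16)·k + (-64) = -64  ⇒  (16)·k = 0  ⇒  k = 0.

k = 0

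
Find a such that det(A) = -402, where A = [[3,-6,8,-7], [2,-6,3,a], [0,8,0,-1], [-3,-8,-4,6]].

-7

Expanding along the row containing a, det(A) is linear in a: det(A) = (96)·a + (270).
Set (96)·a + (270) = -402  ⇒  (96)·a = -672  ⇒  a = -7.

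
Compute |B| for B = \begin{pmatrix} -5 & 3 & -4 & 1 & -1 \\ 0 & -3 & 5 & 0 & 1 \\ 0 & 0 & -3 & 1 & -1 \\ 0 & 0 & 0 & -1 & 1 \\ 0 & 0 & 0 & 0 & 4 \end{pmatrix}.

180

B is upper triangular, so det(B) is the product of the diagonal entries:
det = (-5) · (-3) · (-3) · (-1) · (4) = 180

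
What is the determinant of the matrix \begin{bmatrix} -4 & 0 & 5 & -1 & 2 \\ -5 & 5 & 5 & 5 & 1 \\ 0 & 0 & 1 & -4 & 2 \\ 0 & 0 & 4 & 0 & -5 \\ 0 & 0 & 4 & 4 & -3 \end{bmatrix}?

The matrix is block upper-triangular with a 2×2 block and a 3×3 block on the diagonal, so its determinant equals the product of the determinants of the diagonal blocks.
det of the 2×2 block = -20
det of the 3×3 block = 84
det = (-20)·(84) = -1680

-1680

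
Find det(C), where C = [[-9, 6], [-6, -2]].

det(C) = (-9)·(-2) − 6·(-6) = 18 − (-36) = 54

det(C) = 54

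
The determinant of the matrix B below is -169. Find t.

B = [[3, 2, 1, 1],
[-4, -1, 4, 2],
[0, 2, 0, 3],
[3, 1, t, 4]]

-4

Expanding along the row containing t, det(B) is linear in t: det(B) = (5)·t + (-149).
Set (5)·t + (-149) = -169  ⇒  (5)·t = -20  ⇒  t = -4.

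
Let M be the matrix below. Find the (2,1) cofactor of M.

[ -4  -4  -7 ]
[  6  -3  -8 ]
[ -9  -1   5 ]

Delete row 2 and column 1; the remaining 2×2 submatrix is [-4 -7; -1 5].
Its determinant is (-4)·5 − (-7)·(-1) = -27.
The cofactor carries sign (−1)^(2+1) = −1, so C_{2,1} = −(-27) = 27.

The cofactor is 27.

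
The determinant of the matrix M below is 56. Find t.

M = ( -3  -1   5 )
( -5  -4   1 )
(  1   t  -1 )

t = -2

Expanding along the row containing t, det(M) is linear in t: det(M) = (-22)·t + (12).
Set (-22)·t + (12) = 56  ⇒  (-22)·t = 44  ⇒  t = -2.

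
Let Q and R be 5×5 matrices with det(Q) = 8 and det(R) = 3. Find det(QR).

det(QR) = 24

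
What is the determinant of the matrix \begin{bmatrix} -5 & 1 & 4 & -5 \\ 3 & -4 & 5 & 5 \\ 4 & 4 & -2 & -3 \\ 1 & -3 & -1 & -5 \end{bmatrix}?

Expand along row 1:
  + (-5) · M_11   where M_11 = det([-4 5 5; 4 -2 -3; -3 -1 -5]) = 67
  − (1) · M_12   where M_12 = det([3 5 5; 4 -2 -3; 1 -1 -5]) = 96
  + (4) · M_13   where M_13 = det([3 -4 5; 4 4 -3; 1 -3 -5]) = -235
  − (-5) · M_14   where M_14 = det([3 -4 5; 4 4 -2; 1 -3 -1]) = -118
det = (+1)·(-5)·(67) + (-1)·(1)·(96) + (+1)·(4)·(-235) + (-1)·(-5)·(-118) = -1961

The determinant is -1961.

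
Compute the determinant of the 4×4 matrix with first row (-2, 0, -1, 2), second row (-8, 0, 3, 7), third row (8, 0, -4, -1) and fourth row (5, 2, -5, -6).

Expand along column 2 (it has 3 zeros):
  + (2) · M_42   where M_42 = det([-2 -1 2; -8 3 7; 8 -4 -1]) = -82
det = (+1)·(2)·(-82) = -164

The determinant is -164.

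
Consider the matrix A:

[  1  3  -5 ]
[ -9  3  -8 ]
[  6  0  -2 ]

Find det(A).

Expand along row 3:
  + 6 · |3 -5; 3 -8| = 6·(-24 − (-15)) = -54
  + (-2) · |1 3; -9 3| = (-2)·(3 − (-27)) = -60
Sum: (-54) + (-60) = -114

|A| = -114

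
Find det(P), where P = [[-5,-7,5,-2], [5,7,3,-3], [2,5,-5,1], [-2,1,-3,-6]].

det(P) = -478

Expand along row 1:
  + (-5) · M_11   where M_11 = det([7 3 -3; 5 -5 1; 1 -3 -6]) = 354
  − (-7) · M_12   where M_12 = det([5 3 -3; 2 -5 1; -2 -3 -6]) = 243
  + (5) · M_13   where M_13 = det([5 7 -3; 2 5 1; -2 1 -6]) = -121
  − (-2) · M_14   where M_14 = det([5 7 3; 2 5 -5; -2 1 -3]) = 98
det = (+1)·(-5)·(354) + (-1)·(-7)·(243) + (+1)·(5)·(-121) + (-1)·(-2)·(98) = -478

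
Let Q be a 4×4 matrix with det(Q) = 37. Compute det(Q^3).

50653

det(Q^3) = (det Q)^3 = (37)^3 = 50653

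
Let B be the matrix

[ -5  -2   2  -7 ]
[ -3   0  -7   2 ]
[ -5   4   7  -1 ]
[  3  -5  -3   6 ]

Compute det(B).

-2713

Expand along row 2 (it has 1 zero):
  − (-3) · M_21   where M_21 = det([-2 2 -7; 4 7 -1; -5 -3 6]) = -277
  − (-7) · M_23   where M_23 = det([-5 -2 -7; -5 4 -1; 3 -5 6]) = -240
  + (2) · M_24   where M_24 = det([-5 -2 2; -5 4 7; 3 -5 -3]) = -101
det = (-1)·(-3)·(-277) + (-1)·(-7)·(-240) + (+1)·(2)·(-101) = -2713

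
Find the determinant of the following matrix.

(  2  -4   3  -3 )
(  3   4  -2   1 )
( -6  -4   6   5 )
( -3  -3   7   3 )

-225

Expand along row 1:
  + (2) · M_11   where M_11 = det([4 -2 1; -4 6 5; -3 7 3]) = -72
  − (-4) · M_12   where M_12 = det([3 -2 1; -6 6 5; -3 7 3]) = -81
  + (3) · M_13   where M_13 = det([3 4 1; -6 -4 5; -3 -3 3]) = 27
  − (-3) · M_14   where M_14 = det([3 4 -2; -6 -4 6; -3 -3 7]) = 54
det = (+1)·(2)·(-72) + (-1)·(-4)·(-81) + (+1)·(3)·(27) + (-1)·(-3)·(54) = -225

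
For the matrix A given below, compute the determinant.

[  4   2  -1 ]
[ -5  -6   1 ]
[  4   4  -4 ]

Expand along column 1:
  + 4 · |-6 1; 4 -4| = 4·(24 − 4) = 80
  − (-5) · |2 -1; 4 -4| = −(-5)·(-8 − (-4)) = -20
  + 4 · |2 -1; -6 1| = 4·(2 − 6) = -16
Sum: (80) + (-20) + (-16) = 44

44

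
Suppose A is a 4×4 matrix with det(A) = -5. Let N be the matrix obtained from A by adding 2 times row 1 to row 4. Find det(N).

-5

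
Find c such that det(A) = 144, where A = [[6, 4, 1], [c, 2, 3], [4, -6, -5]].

4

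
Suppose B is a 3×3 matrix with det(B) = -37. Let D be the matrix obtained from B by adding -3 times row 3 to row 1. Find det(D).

det(D) = -37

Adding a multiple of one row to another leaves the determinant unchanged.
det(D) = (1)·(-37) = -37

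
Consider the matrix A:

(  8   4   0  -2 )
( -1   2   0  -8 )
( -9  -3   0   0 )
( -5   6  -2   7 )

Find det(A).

Expand along column 3 (it has 3 zeros):
  − (-2) · M_43   where M_43 = det([8 4 -2; -1 2 -8; -9 -3 0]) = 54
det = (-1)·(-2)·(54) = 108

det(A) = 108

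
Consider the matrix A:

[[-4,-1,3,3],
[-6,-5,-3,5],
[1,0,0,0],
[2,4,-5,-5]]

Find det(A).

Expand along row 3 (it has 3 zeros):
  + (1) · M_31   where M_31 = det([-1 3 3; -5 -3 5; 4 -5 -5]) = 56
det = (+1)·(1)·(56) = 56

The determinant is 56.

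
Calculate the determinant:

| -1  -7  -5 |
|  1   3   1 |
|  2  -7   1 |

Expand along row 1:
  + (-1) · |3 1; -7 1| = (-1)·(3 − (-7)) = -10
  − (-7) · |1 1; 2 1| = −(-7)·(1 − 2) = -7
  + (-5) · |1 3; 2 -7| = (-5)·(-7 − 6) = 65
Sum: (-10) + (-7) + (65) = 48

48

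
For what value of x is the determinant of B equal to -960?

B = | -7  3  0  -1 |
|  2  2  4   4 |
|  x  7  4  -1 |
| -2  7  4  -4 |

x = 7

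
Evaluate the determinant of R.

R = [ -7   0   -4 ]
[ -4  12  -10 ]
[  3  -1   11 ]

Expand along column 2:
  + 12 · |-7 -4; 3 11| = 12·(-77 − (-12)) = -780
  − (-1) · |-7 -4; -4 -10| = −(-1)·(70 − 16) = 54
Sum: (-780) + (54) = -726

|R| = -726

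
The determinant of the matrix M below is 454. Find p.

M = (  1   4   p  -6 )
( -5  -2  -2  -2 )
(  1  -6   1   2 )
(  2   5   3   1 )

Expanding along the column containing p, det(M) is linear in p: det(M) = (40)·p + (454).
Set (40)·p + (454) = 454  ⇒  (40)·p = 0  ⇒  p = 0.

0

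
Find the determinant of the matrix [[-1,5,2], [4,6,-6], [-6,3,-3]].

336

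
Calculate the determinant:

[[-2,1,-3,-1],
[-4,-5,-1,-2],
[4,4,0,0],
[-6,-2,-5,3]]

The determinant is -132.

Expand along row 3 (it has 2 zeros):
  + (4) · M_31   where M_31 = det([1 -3 -1; -5 -1 -2; -2 -5 3]) = -93
  − (4) · M_32   where M_32 = det([-2 -3 -1; -4 -1 -2; -6 -5 3]) = -60
det = (+1)·(4)·(-93) + (-1)·(4)·(-60) = -132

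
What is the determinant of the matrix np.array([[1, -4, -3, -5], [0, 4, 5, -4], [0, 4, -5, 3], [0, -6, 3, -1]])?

-14

Expand along column 1 (it has 3 zeros):
  + (1) · M_11   where M_11 = det([4 5 -4; 4 -5 3; -6 3 -1]) = -14
det = (+1)·(1)·(-14) = -14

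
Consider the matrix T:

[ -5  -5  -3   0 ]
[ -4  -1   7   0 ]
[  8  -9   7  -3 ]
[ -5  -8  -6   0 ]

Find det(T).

Expand along column 4 (it has 3 zeros):
  − (-3) · M_34   where M_34 = det([-5 -5 -3; -4 -1 7; -5 -8 -6]) = -96
det = (-1)·(-3)·(-96) = -288

The determinant is -288.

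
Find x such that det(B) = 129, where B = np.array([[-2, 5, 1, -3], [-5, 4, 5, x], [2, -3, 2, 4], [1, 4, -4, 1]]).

-5

Expanding along the row containing x, det(B) is linear in x: det(B) = (53)·x + (394).
Set (53)·x + (394) = 129  ⇒  (53)·x = -265  ⇒  x = -5.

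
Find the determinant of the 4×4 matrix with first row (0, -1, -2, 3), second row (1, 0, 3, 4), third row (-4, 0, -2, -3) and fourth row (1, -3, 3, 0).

Expand along column 2 (it has 2 zeros):
  − (-1) · M_12   where M_12 = det([1 3 4; -4 -2 -3; 1 3 0]) = -40
  + (-3) · M_42   where M_42 = det([0 -2 3; 1 3 4; -4 -2 -3]) = 56
det = (-1)·(-1)·(-40) + (+1)·(-3)·(56) = -208

The determinant is -208.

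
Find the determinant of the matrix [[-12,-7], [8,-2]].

det = (-12)·(-2) − (-7)·8 = 24 − (-56) = 80

80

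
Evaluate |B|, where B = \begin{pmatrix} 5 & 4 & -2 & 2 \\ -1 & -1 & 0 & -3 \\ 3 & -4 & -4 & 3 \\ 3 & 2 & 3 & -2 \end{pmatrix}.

Expand along row 2 (it has 1 zero):
  − (-1) · M_21   where M_21 = det([4 -2 2; -4 -4 3; 2 3 -2]) = -8
  + (-1) · M_22   where M_22 = det([5 -2 2; 3 -4 3; 3 3 -2]) = 7
  + (-3) · M_24   where M_24 = det([5 4 -2; 3 -4 -4; 3 2 3]) = -140
det = (-1)·(-1)·(-8) + (+1)·(-1)·(7) + (+1)·(-3)·(-140) = 405

The determinant is 405.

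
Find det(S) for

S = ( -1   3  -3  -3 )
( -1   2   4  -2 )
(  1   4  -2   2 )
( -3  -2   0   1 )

Expand along row 4 (it has 1 zero):
  − (-3) · M_41   where M_41 = det([3 -3 -3; 2 4 -2; 4 -2 2]) = 108
  + (-2) · M_42   where M_42 = det([-1 -3 -3; -1 4 -2; 1 -2 2]) = 2
  + (1) · M_44   where M_44 = det([-1 3 -3; -1 2 4; 1 4 -2]) = 44
det = (-1)·(-3)·(108) + (+1)·(-2)·(2) + (+1)·(1)·(44) = 364

364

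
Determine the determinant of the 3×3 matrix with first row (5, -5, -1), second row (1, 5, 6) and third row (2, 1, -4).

-201

Expand along column 1:
  + 5 · |5 6; 1 -4| = 5·(-20 − 6) = -130
  − 1 · |-5 -1; 1 -4| = −1·(20 − (-1)) = -21
  + 2 · |-5 -1; 5 6| = 2·(-30 − (-5)) = -50
Sum: (-130) + (-21) + (-50) = -201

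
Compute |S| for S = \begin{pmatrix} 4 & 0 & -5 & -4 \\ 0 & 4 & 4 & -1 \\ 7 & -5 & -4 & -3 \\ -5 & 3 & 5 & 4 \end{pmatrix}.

Expand along row 1 (it has 1 zero):
  + (4) · M_11   where M_11 = det([4 4 -1; -5 -4 -3; 3 5 4]) = 53
  + (-5) · M_13   where M_13 = det([0 4 -1; 7 -5 -3; -5 3 4]) = -48
  − (-4) · M_14   where M_14 = det([0 4 4; 7 -5 -4; -5 3 5]) = -76
det = (+1)·(4)·(53) + (+1)·(-5)·(-48) + (-1)·(-4)·(-76) = 148

det(S) = 148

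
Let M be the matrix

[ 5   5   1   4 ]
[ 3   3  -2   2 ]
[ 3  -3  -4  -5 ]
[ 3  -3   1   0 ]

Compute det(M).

Expand along row 4 (it has 1 zero):
  − (3) · M_41   where M_41 = det([5 1 4; 3 -2 2; -3 -4 -5]) = 27
  + (-3) · M_42   where M_42 = det([5 1 4; 3 -2 2; 3 -4 -5]) = 87
  − (1) · M_43   where M_43 = det([5 5 4; 3 3 2; 3 -3 -5]) = -12
det = (-1)·(3)·(27) + (+1)·(-3)·(87) + (-1)·(1)·(-12) = -330

det(M) = -330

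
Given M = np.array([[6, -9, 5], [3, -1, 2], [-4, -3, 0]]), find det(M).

|M| = 43

Expand along row 3:
  + (-4) · |-9 5; -1 2| = (-4)·(-18 − (-5)) = 52
  − (-3) · |6 5; 3 2| = −(-3)·(12 − 15) = -9
Sum: (52) + (-9) = 43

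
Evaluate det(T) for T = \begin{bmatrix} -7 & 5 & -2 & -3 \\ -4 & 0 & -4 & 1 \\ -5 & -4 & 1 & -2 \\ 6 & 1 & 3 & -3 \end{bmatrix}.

Expand along row 2 (it has 1 zero):
  − (-4) · M_21   where M_21 = det([5 -2 -3; -4 1 -2; 1 3 -3]) = 82
  − (-4) · M_23   where M_23 = det([-7 5 -3; -5 -4 -2; 6 1 -3]) = -290
  + (1) · M_24   where M_24 = det([-7 5 -2; -5 -4 1; 6 1 3]) = 158
det = (-1)·(-4)·(82) + (-1)·(-4)·(-290) + (+1)·(1)·(158) = -674

-674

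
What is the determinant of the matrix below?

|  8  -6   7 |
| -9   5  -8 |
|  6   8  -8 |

Expand along column 1:
  + 8 · |5 -8; 8 -8| = 8·(-40 − (-64)) = 192
  − (-9) · |-6 7; 8 -8| = −(-9)·(48 − 56) = -72
  + 6 · |-6 7; 5 -8| = 6·(48 − 35) = 78
Sum: (192) + (-72) + (78) = 198

198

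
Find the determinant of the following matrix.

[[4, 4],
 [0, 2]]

det = 4·2 − 4·0 = 8 − 0 = 8

The determinant is 8.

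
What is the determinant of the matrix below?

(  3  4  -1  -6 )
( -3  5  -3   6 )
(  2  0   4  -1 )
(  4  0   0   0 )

836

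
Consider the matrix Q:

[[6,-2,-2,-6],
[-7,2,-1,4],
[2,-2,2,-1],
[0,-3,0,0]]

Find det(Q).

-84

Expand along row 4 (it has 3 zeros):
  + (-3) · M_42   where M_42 = det([6 -2 -6; -7 -1 4; 2 2 -1]) = 28
det = (+1)·(-3)·(28) = -84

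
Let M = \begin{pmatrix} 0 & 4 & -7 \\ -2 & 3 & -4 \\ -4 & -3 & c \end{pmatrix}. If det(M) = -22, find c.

c = 5

Expanding along the row containing c, det(M) is linear in c: det(M) = (8)·c + (-62).
Set (8)·c + (-62) = -22  ⇒  (8)·c = 40  ⇒  c = 5.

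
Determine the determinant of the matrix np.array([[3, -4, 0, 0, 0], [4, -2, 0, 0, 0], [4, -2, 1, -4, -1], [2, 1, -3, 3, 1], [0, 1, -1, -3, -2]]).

130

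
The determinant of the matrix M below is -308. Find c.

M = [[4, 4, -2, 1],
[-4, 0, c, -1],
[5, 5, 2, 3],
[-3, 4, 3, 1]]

Expanding along the column containing c, det(M) is linear in c: det(M) = (49)·c + (-14).
Set (49)·c + (-14) = -308  ⇒  (49)·c = -294  ⇒  c = -6.

c = -6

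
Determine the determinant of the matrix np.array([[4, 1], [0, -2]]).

det = 4·(-2) − 1·0 = -8 − 0 = -8

-8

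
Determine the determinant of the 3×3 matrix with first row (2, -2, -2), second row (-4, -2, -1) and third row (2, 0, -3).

Expand along row 3:
  + 2 · |-2 -2; -2 -1| = 2·(2 − 4) = -4
  + (-3) · |2 -2; -4 -2| = (-3)·(-4 − 8) = 36
Sum: (-4) + (36) = 32

32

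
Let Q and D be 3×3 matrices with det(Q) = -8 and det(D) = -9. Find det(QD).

det(QD) = 72

det(QD) = det(Q)·det(D) = (-8)·(-9) = 72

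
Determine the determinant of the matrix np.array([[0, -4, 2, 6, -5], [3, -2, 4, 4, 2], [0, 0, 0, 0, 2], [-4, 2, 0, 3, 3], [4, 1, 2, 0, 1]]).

The determinant is 284.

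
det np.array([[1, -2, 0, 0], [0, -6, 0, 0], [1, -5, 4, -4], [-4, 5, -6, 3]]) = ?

The matrix is block lower-triangular with a 2×2 block and a 2×2 block on the diagonal, so its determinant equals the product of the determinants of the diagonal blocks.
det of the 2×2 block = -6
det of the 2×2 block = -12
det = (-6)·(-12) = 72

72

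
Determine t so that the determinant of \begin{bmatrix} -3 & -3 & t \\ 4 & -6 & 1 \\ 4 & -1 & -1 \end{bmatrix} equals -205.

Expanding along the row containing t, det(B) is linear in t: det(B) = (20)·t + (-45).
Set (20)·t + (-45) = -205  ⇒  (20)·t = -160  ⇒  t = -8.

-8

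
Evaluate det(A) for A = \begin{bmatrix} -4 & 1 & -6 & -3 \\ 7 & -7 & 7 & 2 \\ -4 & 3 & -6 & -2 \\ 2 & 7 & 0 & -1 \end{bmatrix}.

Expand along row 4 (it has 1 zero):
  − (2) · M_41   where M_41 = det([1 -6 -3; -7 7 2; 3 -6 -2]) = -17
  + (7) · M_42   where M_42 = det([-4 -6 -3; 7 7 2; -4 -6 -2]) = 14
  + (-1) · M_44   where M_44 = det([-4 1 -6; 7 -7 7; -4 3 -6]) = -28
det = (-1)·(2)·(-17) + (+1)·(7)·(14) + (+1)·(-1)·(-28) = 160

160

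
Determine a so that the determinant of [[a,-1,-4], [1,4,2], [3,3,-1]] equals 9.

a = 2

Expanding along the column containing a, det(M) is linear in a: det(M) = (-10)·a + (29).
Set (-10)·a + (29) = 9  ⇒  (-10)·a = -20  ⇒  a = 2.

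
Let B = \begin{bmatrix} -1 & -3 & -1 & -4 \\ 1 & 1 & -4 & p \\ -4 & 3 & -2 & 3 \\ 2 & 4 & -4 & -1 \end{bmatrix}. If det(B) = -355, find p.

p = -8

Expanding along the column containing p, det(B) is linear in p: det(B) = (86)·p + (333).
Set (86)·p + (333) = -355  ⇒  (86)·p = -688  ⇒  p = -8.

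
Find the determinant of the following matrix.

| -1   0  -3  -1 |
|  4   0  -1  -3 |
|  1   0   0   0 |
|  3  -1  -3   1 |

-8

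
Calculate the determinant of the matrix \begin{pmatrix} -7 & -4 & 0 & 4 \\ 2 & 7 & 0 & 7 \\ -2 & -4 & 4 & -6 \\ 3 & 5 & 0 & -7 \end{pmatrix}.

1616

Expand along column 3 (it has 3 zeros):
  + (4) · M_33   where M_33 = det([-7 -4 4; 2 7 7; 3 5 -7]) = 404
det = (+1)·(4)·(404) = 1616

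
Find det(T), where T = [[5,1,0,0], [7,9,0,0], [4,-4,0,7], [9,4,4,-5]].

Expand along column 3 (it has 3 zeros):
  − (4) · M_43   where M_43 = det([5 1 0; 7 9 0; 4 -4 7]) = 266
det = (-1)·(4)·(266) = -1064

det(T) = -1064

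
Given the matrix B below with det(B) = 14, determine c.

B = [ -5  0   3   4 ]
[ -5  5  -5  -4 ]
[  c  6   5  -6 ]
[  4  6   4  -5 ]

Expanding along the row containing c, det(B) is linear in c: det(B) = (203)·c + (-1407).
Set (203)·c + (-1407) = 14  ⇒  (203)·c = 1421  ⇒  c = 7.

c = 7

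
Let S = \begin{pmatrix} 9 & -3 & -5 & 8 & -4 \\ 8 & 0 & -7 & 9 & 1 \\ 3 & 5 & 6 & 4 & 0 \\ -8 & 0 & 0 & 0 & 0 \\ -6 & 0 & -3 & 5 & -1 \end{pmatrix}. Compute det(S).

-2096

Expand along row 4 (it has 4 zeros):
  − (-8) · M_41   where M_41 = det([-3 -5 8 -4; 0 -7 9 1; 5 6 4 0; 0 -3 5 -1]) = -262
det = (-1)·(-8)·(-262) = -2096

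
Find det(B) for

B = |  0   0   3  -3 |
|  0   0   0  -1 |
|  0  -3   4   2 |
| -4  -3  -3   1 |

Expand along row 2 (it has 3 zeros):
  + (-1) · M_24   where M_24 = det([0 0 3; 0 -3 4; -4 -3 -3]) = -36
det = (+1)·(-1)·(-36) = 36

The determinant is 36.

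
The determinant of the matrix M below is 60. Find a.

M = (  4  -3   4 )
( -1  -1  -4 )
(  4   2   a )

Expanding along the column containing a, det(M) is linear in a: det(M) = (-7)·a + (88).
Set (-7)·a + (88) = 60  ⇒  (-7)·a = -28  ⇒  a = 4.

a = 4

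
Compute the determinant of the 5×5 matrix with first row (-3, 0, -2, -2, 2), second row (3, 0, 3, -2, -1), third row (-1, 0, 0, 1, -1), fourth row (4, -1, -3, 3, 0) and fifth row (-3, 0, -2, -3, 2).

Expand along column 2 (it has 4 zeros):
  + (-1) · M_42   where M_42 = det([-3 -2 -2 2; 3 3 -2 -1; -1 0 1 -1; -3 -2 -3 2]) = 7
det = (+1)·(-1)·(7) = -7

The determinant is -7.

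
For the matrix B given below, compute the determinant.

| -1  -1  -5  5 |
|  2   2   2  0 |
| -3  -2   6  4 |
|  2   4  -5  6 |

Expand along row 2 (it has 1 zero):
  − (2) · M_21   where M_21 = det([-1 -5 5; -2 6 4; 4 -5 6]) = -266
  + (2) · M_22   where M_22 = det([-1 -5 5; -3 6 4; 2 -5 6]) = -171
  − (2) · M_23   where M_23 = det([-1 -1 5; -3 -2 4; 2 4 6]) = -38
det = (-1)·(2)·(-266) + (+1)·(2)·(-171) + (-1)·(2)·(-38) = 266

266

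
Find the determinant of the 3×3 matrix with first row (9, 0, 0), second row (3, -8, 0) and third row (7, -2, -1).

The matrix is lower triangular, so the determinant is the product of the diagonal entries:
det = (9) · (-8) · (-1) = 72

The determinant is 72.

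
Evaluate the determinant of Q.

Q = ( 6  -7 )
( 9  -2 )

det(Q) = 6·(-2) − (-7)·9 = -12 − (-63) = 51

51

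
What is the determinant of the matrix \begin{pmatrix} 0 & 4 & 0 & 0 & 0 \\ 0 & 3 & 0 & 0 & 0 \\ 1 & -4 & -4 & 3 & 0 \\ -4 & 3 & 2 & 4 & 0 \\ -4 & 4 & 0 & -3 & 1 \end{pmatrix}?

Expand along row 1 (it has 4 zeros):
  − (4) · M_12   where M_12 = det([0 0 0 0; 1 -4 3 0; -4 2 4 0; -4 0 -3 1]) = 0
det = (-1)·(4)·(0) = 0

0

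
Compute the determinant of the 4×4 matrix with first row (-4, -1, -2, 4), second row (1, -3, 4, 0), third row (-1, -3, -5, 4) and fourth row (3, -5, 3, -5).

497

Expand along row 2 (it has 1 zero):
  − (1) · M_21   where M_21 = det([-1 -2 4; -3 -5 4; -5 3 -5]) = -79
  + (-3) · M_22   where M_22 = det([-4 -2 4; -1 -5 4; 3 3 -5]) = -18
  − (4) · M_23   where M_23 = det([-4 -1 4; -1 -3 4; 3 -5 -5]) = -91
det = (-1)·(1)·(-79) + (+1)·(-3)·(-18) + (-1)·(4)·(-91) = 497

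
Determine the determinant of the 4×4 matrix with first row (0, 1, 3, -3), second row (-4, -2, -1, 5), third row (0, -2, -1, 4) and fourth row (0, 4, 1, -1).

Expand along column 1 (it has 3 zeros):
  − (-4) · M_21   where M_21 = det([1 3 -3; -2 -1 4; 4 1 -1]) = 33
det = (-1)·(-4)·(33) = 132

132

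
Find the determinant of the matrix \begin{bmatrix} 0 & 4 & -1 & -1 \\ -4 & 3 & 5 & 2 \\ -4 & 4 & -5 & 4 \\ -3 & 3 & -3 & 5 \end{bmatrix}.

The determinant is -339.

Expand along row 1 (it has 1 zero):
  − (4) · M_12   where M_12 = det([-4 5 2; -4 -5 4; -3 -3 5]) = 86
  + (-1) · M_13   where M_13 = det([-4 3 2; -4 4 4; -3 3 5]) = -8
  − (-1) · M_14   where M_14 = det([-4 3 5; -4 4 -5; -3 3 -3]) = -3
det = (-1)·(4)·(86) + (+1)·(-1)·(-8) + (-1)·(-1)·(-3) = -339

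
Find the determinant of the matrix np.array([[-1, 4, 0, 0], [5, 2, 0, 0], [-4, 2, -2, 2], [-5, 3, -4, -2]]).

-264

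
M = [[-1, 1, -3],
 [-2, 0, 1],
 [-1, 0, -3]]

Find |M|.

-7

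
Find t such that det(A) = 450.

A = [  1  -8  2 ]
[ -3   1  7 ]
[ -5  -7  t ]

t = -3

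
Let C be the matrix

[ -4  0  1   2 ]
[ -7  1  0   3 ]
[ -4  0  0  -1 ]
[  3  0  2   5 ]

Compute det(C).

The determinant is -7.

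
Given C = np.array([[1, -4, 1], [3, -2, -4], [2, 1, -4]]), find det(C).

3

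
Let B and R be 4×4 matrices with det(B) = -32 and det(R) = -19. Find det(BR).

|BR| = 608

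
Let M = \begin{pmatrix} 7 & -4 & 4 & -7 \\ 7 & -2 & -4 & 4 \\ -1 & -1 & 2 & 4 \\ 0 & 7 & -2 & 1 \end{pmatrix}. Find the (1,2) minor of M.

74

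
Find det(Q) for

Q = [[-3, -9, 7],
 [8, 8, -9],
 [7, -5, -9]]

Expand along column 1:
  + (-3) · |8 -9; -5 -9| = (-3)·(-72 − 45) = 351
  − 8 · |-9 7; -5 -9| = −8·(81 − (-35)) = -928
  + 7 · |-9 7; 8 -9| = 7·(81 − 56) = 175
Sum: (351) + (-928) + (175) = -402

The determinant is -402.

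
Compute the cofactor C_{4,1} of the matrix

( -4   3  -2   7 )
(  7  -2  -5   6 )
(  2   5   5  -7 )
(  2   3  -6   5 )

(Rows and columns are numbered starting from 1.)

-88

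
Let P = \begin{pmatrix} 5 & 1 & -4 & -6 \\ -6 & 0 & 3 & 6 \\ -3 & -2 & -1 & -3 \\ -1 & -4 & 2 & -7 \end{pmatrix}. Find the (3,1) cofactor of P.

The cofactor is -9.

Delete row 3 and column 1; the remaining 3×3 submatrix is [1 -4 -6; 0 3 6; -4 2 -7].
Its determinant is -9.
The cofactor carries sign (−1)^(3+1) = +1, so C_{3,1} = +(-9) = -9.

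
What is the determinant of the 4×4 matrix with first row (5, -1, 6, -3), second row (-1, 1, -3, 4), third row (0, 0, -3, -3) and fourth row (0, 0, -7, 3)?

The matrix is block upper-triangular with a 2×2 block and a 2×2 block on the diagonal, so its determinant equals the product of the determinants of the diagonal blocks.
det of the 2×2 block = 4
det of the 2×2 block = -30
det = (4)·(-30) = -120

The determinant is -120.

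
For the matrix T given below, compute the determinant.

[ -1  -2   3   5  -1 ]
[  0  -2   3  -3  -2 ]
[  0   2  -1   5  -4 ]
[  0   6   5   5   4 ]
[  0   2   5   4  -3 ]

-248

Expand along column 1 (it has 4 zeros):
  + (-1) · M_11   where M_11 = det([-2 3 -3 -2; 2 -1 5 -4; 6 5 5 4; 2 5 4 -3]) = 248
det = (+1)·(-1)·(248) = -248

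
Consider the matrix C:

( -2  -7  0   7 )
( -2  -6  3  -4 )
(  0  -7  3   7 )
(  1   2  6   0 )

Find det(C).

-846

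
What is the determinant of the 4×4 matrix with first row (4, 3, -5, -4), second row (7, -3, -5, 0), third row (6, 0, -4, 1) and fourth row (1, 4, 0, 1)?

58

Expand along row 2 (it has 1 zero):
  − (7) · M_21   where M_21 = det([3 -5 -4; 0 -4 1; 4 0 1]) = -96
  + (-3) · M_22   where M_22 = det([4 -5 -4; 6 -4 1; 1 0 1]) = -7
  − (-5) · M_23   where M_23 = det([4 3 -4; 6 0 1; 1 4 1]) = -127
det = (-1)·(7)·(-96) + (+1)·(-3)·(-7) + (-1)·(-5)·(-127) = 58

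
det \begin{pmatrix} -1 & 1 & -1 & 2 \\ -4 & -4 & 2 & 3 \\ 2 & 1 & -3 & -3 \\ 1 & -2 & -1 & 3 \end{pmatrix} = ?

Expand along row 1:
  + (-1) · M_11   where M_11 = det([-4 2 3; 1 -3 -3; -2 -1 3]) = 33
  − (1) · M_12   where M_12 = det([-4 2 3; 2 -3 -3; 1 -1 3]) = 33
  + (-1) · M_13   where M_13 = det([-4 -4 3; 2 1 -3; 1 -2 3]) = 33
  − (2) · M_14   where M_14 = det([-4 -4 2; 2 1 -3; 1 -2 -1]) = 22
det = (+1)·(-1)·(33) + (-1)·(1)·(33) + (+1)·(-1)·(33) + (-1)·(2)·(22) = -143

The determinant is -143.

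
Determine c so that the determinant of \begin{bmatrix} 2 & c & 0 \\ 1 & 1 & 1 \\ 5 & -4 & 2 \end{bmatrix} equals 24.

c = 4

Expanding along the row containing c, det(A) is linear in c: det(A) = (3)·c + (12).
Set (3)·c + (12) = 24  ⇒  (3)·c = 12  ⇒  c = 4.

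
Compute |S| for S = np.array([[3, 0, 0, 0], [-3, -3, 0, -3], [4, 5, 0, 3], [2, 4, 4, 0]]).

Expand along row 1 (it has 3 zeros):
  + (3) · M_11   where M_11 = det([-3 0 -3; 5 0 3; 4 4 0]) = -24
det = (+1)·(3)·(-24) = -72

-72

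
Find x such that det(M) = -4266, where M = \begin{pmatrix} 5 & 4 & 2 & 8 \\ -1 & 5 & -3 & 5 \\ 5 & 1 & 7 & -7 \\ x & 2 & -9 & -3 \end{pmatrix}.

3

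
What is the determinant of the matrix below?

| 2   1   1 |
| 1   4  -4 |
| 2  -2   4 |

-6

Expand along column 1:
  + 2 · |4 -4; -2 4| = 2·(16 − 8) = 16
  − 1 · |1 1; -2 4| = −1·(4 − (-2)) = -6
  + 2 · |1 1; 4 -4| = 2·(-4 − 4) = -16
Sum: (16) + (-6) + (-16) = -6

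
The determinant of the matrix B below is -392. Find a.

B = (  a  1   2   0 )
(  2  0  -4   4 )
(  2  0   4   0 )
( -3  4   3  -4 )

7

Expanding along the column containing a, det(B) is linear in a: det(B) = (-64)·a + (56).
Set (-64)·a + (56) = -392  ⇒  (-64)·a = -448  ⇒  a = 7.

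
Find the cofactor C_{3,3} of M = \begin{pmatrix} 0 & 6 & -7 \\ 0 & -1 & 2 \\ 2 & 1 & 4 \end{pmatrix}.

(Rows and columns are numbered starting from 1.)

0

Delete row 3 and column 3; the remaining 2×2 submatrix is [0 6; 0 -1].
Its determinant is 0·(-1) − 6·0 = 0.
The cofactor carries sign (−1)^(3+3) = +1, so C_{3,3} = +(0) = 0.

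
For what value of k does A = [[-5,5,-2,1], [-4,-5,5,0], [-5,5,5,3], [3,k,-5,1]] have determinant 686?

Expanding along the column containing k, det(A) is linear in k: det(A) = (-94)·k + (780).
Set (-94)·k + (780) = 686  ⇒  (-94)·k = -94  ⇒  k = 1.

1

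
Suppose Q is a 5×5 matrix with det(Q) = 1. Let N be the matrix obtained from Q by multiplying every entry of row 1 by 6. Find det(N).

6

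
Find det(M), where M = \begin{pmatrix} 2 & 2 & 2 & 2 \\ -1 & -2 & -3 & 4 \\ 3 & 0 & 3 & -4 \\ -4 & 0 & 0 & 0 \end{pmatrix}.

-112

Expand along row 4 (it has 3 zeros):
  − (-4) · M_41   where M_41 = det([2 2 2; -2 -3 4; 0 3 -4]) = -28
det = (-1)·(-4)·(-28) = -112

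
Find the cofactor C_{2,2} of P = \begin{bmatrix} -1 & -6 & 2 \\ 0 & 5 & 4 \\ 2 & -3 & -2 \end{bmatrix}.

-2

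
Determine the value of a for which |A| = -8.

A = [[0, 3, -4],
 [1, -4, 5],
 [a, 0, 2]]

2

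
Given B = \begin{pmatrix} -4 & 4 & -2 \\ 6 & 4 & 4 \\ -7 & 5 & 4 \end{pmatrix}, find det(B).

Expand along column 1:
  + (-4) · |4 4; 5 4| = (-4)·(16 − 20) = 16
  − 6 · |4 -2; 5 4| = −6·(16 − (-10)) = -156
  + (-7) · |4 -2; 4 4| = (-7)·(16 − (-8)) = -168
Sum: (16) + (-156) + (-168) = -308

-308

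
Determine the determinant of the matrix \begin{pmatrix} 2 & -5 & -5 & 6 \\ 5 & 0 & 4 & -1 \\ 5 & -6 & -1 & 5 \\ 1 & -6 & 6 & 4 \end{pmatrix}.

Expand along row 2 (it has 1 zero):
  − (5) · M_21   where M_21 = det([-5 -5 6; -6 -1 5; -6 6 4]) = -52
  − (4) · M_23   where M_23 = det([2 -5 6; 5 -6 5; 1 -6 4]) = -57
  + (-1) · M_24   where M_24 = det([2 -5 -5; 5 -6 -1; 1 -6 6]) = 191
det = (-1)·(5)·(-52) + (-1)·(4)·(-57) + (+1)·(-1)·(191) = 297

The determinant is 297.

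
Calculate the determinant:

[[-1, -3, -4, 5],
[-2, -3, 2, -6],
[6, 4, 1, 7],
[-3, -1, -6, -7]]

868

Expand along row 1:
  + (-1) · M_11   where M_11 = det([-3 2 -6; 4 1 7; -1 -6 -7]) = 75
  − (-3) · M_12   where M_12 = det([-2 2 -6; 6 1 7; -3 -6 -7]) = 170
  + (-4) · M_13   where M_13 = det([-2 -3 -6; 6 4 7; -3 -1 -7]) = -57
  − (5) · M_14   where M_14 = det([-2 -3 2; 6 4 1; -3 -1 -6]) = -41
det = (+1)·(-1)·(75) + (-1)·(-3)·(170) + (+1)·(-4)·(-57) + (-1)·(5)·(-41) = 868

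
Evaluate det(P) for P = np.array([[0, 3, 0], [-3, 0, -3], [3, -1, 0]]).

-27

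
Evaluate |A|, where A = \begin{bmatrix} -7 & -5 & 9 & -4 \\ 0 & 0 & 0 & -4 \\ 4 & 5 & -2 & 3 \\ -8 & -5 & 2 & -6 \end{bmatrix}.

Expand along row 2 (it has 3 zeros):
  + (-4) · M_24   where M_24 = det([-7 -5 9; 4 5 -2; -8 -5 2]) = 140
det = (+1)·(-4)·(140) = -560

det(A) = -560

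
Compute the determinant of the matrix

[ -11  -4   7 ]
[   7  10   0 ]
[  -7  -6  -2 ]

Expand along row 2:
  − 7 · |-4 7; -6 -2| = −7·(8 − (-42)) = -350
  + 10 · |-11 7; -7 -2| = 10·(22 − (-49)) = 710
Sum: (-350) + (710) = 360

360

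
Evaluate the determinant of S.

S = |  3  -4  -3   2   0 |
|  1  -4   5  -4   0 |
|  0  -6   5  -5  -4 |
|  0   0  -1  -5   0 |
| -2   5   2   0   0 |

Expand along column 5 (it has 4 zeros):
  + (-4) · M_35   where M_35 = det([3 -4 -3 2; 1 -4 5 -4; 0 0 -1 -5; -2 5 2 0]) = -232
det = (+1)·(-4)·(-232) = 928

The determinant is 928.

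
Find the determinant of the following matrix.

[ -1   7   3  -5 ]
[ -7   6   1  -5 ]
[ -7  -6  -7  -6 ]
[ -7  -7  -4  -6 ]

1469

Expand along row 1:
  + (-1) · M_11   where M_11 = det([6 1 -5; -6 -7 -6; -7 -4 -6]) = 239
  − (7) · M_12   where M_12 = det([-7 1 -5; -7 -7 -6; -7 -4 -6]) = -21
  + (3) · M_13   where M_13 = det([-7 6 -5; -7 -6 -6; -7 -7 -6]) = 7
  − (-5) · M_14   where M_14 = det([-7 6 1; -7 -6 -7; -7 -7 -4]) = 308
det = (+1)·(-1)·(239) + (-1)·(7)·(-21) + (+1)·(3)·(7) + (-1)·(-5)·(308) = 1469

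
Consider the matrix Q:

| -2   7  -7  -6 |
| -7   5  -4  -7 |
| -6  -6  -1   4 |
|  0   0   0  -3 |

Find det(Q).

Expand along row 4 (it has 3 zeros):
  + (-3) · M_44   where M_44 = det([-2 7 -7; -7 5 -4; -6 -6 -1]) = -327
det = (+1)·(-3)·(-327) = 981

det(Q) = 981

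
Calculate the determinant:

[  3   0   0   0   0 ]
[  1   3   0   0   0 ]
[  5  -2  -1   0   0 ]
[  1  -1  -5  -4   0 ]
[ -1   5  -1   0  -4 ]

The matrix is lower triangular, so the determinant is the product of the diagonal entries:
det = (3) · (3) · (-1) · (-4) · (-4) = -144

The determinant is -144.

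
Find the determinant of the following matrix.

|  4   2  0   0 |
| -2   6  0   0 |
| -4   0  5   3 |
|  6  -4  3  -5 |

The matrix is block lower-triangular with a 2×2 block and a 2×2 block on the diagonal, so its determinant equals the product of the determinants of the diagonal blocks.
det of the 2×2 block = 28
det of the 2×2 block = -34
det = (28)·(-34) = -952

The determinant is -952.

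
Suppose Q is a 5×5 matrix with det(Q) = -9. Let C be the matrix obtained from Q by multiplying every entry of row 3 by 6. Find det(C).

Scaling one row by 6 multiplies the determinant by 6.
det(C) = (6)·(-9) = -54

-54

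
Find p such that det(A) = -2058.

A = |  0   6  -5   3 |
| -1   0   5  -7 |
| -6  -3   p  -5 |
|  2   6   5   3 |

p = 2

Expanding along the column containing p, det(A) is linear in p: det(A) = (-84)·p + (-1890).
Set (-84)·p + (-1890) = -2058  ⇒  (-84)·p = -168  ⇒  p = 2.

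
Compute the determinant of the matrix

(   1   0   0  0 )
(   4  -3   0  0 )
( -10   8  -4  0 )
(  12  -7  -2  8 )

The matrix is lower triangular, so the determinant is the product of the diagonal entries:
det = (1) · (-3) · (-4) · (8) = 96

The determinant is 96.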